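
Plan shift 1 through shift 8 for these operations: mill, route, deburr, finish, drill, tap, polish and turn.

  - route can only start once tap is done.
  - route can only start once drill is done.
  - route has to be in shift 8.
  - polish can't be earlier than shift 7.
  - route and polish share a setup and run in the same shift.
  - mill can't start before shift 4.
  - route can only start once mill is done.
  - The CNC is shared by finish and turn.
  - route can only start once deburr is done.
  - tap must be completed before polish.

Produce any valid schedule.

route -> shift 8; deburr -> shift 1; tap -> shift 1; turn -> shift 2; drill -> shift 1; finish -> shift 1; mill -> shift 4; polish -> shift 8

Checking: mill(shift 4) before route(shift 8); deburr(shift 1) before route(shift 8); drill(shift 1) before route(shift 8); tap(shift 1) before polish(shift 8); tap(shift 1) before route(shift 8); finish(shift 1) != turn(shift 2); route = polish = shift 8; route=shift 8 in [shift 8,shift 8]; mill=shift 4 in [shift 4,shift 8]; polish=shift 8 in [shift 7,shift 8].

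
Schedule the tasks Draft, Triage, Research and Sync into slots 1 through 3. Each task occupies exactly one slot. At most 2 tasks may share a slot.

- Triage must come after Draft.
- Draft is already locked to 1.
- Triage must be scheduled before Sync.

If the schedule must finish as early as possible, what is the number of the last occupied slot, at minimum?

The precedence chain requires at least 3 distinct slots.
With at most 2 per slot and 4 tasks, at least 2 slots are needed.
3 works (last occupied slot: 3): for example Triage=2; Research=1; Sync=3; Draft=1.

slot 3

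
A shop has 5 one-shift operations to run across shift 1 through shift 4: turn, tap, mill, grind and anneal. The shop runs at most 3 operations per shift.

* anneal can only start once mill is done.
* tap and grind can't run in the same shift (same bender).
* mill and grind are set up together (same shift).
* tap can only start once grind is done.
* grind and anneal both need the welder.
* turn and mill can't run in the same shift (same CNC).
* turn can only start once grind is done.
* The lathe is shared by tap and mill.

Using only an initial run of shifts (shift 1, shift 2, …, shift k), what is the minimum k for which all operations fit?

The precedence chain requires at least 2 distinct shifts.
With at most 3 per shift and 5 operations, at least 2 shifts are needed.
2 works (last occupied shift: shift 2): for example turn=shift 2; tap=shift 2; mill=shift 1; anneal=shift 2; grind=shift 1.

2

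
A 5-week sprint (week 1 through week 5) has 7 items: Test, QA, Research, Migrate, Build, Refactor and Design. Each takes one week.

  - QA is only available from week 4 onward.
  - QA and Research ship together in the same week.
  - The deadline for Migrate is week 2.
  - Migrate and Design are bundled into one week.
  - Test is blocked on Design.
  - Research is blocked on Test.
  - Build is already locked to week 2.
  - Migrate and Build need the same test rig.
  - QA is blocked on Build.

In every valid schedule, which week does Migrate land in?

week 1

Migrate's window is week 1–week 2.
Build is fixed at week 2, and Migrate can't share a week with Build.
So Migrate must be week 1.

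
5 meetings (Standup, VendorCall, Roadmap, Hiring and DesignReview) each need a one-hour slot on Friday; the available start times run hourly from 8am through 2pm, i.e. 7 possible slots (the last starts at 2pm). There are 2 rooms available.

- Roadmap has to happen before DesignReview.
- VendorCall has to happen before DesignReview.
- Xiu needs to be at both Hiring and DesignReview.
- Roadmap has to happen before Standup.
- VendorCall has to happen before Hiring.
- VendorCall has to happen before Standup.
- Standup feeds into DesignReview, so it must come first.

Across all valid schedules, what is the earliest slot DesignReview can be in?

10am

Precedence pushes DesignReview to at least 10am.
DesignReview at 10am is achievable: Roadmap=8am, VendorCall=8am, Hiring=9am, Standup=9am, DesignReview=10am.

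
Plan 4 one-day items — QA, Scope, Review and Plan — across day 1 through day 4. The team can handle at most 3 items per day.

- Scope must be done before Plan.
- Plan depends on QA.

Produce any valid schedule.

Plan -> day 2; QA -> day 1; Review -> day 1; Scope -> day 1

Checking: Scope(day 1) before Plan(day 2); QA(day 1) before Plan(day 2); max 3 per day (cap 3).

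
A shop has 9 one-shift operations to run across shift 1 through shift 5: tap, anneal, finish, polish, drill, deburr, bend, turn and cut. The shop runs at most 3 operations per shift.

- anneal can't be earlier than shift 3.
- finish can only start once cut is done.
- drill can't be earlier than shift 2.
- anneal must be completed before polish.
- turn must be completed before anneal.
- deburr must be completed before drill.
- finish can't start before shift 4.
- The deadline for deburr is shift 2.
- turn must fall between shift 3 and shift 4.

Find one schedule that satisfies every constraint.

deburr in shift 1; polish in shift 5; bend in shift 2; turn in shift 3; cut in shift 1; tap in shift 1; finish in shift 4; drill in shift 2; anneal in shift 4

Checking: cut(shift 1) before finish(shift 4); turn(shift 3) before anneal(shift 4); anneal(shift 4) before polish(shift 5); deburr(shift 1) before drill(shift 2); deburr=shift 1 in [shift 1,shift 2]; anneal=shift 4 in [shift 3,shift 5]; drill=shift 2 in [shift 2,shift 5]; turn=shift 3 in [shift 3,shift 4]; finish=shift 4 in [shift 4,shift 5]; max 3 per shift (cap 3).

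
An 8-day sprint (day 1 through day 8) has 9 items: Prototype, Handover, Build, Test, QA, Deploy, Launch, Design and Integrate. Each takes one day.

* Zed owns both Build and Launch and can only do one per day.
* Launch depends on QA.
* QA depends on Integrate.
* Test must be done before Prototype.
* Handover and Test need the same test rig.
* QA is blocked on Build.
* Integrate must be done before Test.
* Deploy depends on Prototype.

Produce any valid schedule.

QA -> day 2; Deploy -> day 4; Handover -> day 1; Launch -> day 3; Test -> day 2; Prototype -> day 3; Build -> day 1; Integrate -> day 1; Design -> day 1

Checking: Test(day 2) before Prototype(day 3); Integrate(day 1) before QA(day 2); Prototype(day 3) before Deploy(day 4); QA(day 2) before Launch(day 3); Integrate(day 1) before Test(day 2); Build(day 1) before QA(day 2); Build(day 1) != Launch(day 3); Handover(day 1) != Test(day 2).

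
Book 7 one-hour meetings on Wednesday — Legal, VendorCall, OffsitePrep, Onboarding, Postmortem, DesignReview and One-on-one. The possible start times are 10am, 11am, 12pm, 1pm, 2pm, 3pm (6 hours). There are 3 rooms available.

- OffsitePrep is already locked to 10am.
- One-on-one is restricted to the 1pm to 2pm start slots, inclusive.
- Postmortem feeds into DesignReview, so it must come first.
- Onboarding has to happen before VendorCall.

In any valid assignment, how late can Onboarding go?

Downstream work caps Onboarding at 2pm.
Onboarding at 2pm is achievable: Legal=10am; Onboarding=2pm; VendorCall=3pm; DesignReview=11am; One-on-one=1pm; Postmortem=10am; OffsitePrep=10am.

2pm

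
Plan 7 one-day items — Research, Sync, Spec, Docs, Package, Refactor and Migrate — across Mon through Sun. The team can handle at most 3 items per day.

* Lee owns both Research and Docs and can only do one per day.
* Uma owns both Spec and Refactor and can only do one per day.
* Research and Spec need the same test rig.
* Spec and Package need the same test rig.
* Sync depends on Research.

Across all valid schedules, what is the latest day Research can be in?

Downstream work caps Research at Sat.
Research at Sat is achievable: Migrate=Mon, Sync=Sun, Docs=Mon, Refactor=Tue, Spec=Mon, Package=Tue, Research=Sat.

Sat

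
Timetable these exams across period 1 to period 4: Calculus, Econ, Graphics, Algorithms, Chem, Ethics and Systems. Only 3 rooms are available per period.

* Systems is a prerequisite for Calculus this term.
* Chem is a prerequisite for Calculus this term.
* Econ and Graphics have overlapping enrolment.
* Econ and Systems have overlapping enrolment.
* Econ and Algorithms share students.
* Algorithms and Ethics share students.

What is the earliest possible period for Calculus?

Precedence pushes Calculus to at least period 2.
Calculus at period 2 is achievable: Systems in period 1, Calculus in period 2, Chem in period 1, Graphics in period 1, Algorithms in period 3, Econ in period 2, Ethics in period 2.

period 2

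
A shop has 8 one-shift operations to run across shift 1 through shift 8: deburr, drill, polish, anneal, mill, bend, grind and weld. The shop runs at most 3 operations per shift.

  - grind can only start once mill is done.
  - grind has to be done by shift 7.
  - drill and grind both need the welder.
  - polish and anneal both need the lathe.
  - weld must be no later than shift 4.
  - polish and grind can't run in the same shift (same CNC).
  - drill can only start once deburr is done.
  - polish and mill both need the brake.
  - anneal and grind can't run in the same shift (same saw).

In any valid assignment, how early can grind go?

Precedence pushes grind to at least shift 2; grind's own window allows nothing later than shift 7.
grind at shift 2 is achievable: anneal=shift 4, mill=shift 1, bend=shift 2, drill=shift 3, polish=shift 3, deburr=shift 1, weld=shift 1, grind=shift 2.

shift 2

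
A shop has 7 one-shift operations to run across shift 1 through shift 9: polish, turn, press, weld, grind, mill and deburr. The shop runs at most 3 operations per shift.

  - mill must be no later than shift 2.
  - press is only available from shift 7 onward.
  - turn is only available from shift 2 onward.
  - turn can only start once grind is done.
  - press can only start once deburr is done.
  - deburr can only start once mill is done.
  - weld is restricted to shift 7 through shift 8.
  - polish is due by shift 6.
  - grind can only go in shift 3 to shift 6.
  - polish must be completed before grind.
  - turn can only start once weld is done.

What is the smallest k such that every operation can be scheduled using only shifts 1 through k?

8

The precedence chain requires at least 3 distinct shifts.
With at most 3 per shift and 7 operations, at least 3 shifts are needed.
Propagating the time windows through the other constraints, turn can't land before shift 8, so the schedule must run through at least shift 8.
8 works (last occupied shift: shift 8): for example turn -> shift 8; weld -> shift 7; mill -> shift 1; deburr -> shift 2; press -> shift 7; grind -> shift 3; polish -> shift 1.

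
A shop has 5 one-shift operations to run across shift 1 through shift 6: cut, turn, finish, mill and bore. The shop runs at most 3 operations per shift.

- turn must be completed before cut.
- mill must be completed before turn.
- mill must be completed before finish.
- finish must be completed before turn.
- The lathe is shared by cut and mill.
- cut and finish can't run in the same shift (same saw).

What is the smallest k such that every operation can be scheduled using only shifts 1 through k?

4 shifts

The precedence chain requires at least 4 distinct shifts.
With at most 3 per shift and 5 operations, at least 2 shifts are needed.
4 works (last occupied shift: shift 4): for example bore -> shift 1, cut -> shift 4, mill -> shift 1, turn -> shift 3, finish -> shift 2.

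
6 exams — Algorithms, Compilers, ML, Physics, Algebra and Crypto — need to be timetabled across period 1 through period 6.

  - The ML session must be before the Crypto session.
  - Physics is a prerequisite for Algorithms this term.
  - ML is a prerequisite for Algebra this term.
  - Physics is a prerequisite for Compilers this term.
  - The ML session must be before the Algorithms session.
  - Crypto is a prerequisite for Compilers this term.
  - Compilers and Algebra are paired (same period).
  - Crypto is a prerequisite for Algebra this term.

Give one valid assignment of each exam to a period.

Algebra=period 3, ML=period 1, Crypto=period 2, Compilers=period 3, Algorithms=period 2, Physics=period 1

Checking: ML(period 1) before Algorithms(period 2); Crypto(period 2) before Compilers(period 3); Crypto(period 2) before Algebra(period 3); ML(period 1) before Crypto(period 2); Physics(period 1) before Algorithms(period 2); Physics(period 1) before Compilers(period 3); ML(period 1) before Algebra(period 3); Compilers = Algebra = period 3.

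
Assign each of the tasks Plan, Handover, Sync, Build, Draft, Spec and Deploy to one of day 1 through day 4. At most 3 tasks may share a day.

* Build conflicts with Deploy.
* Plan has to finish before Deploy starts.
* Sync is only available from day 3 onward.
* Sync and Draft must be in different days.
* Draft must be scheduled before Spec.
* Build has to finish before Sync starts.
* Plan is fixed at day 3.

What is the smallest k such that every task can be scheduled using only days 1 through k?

4

The precedence chain requires at least 2 distinct days.
With at most 3 per day and 7 tasks, at least 3 days are needed.
Propagating the time windows through the other constraints, Deploy can't land before day 4, so the schedule must run through at least day 4.
4 works (last occupied day: day 4): for example Deploy=day 4, Spec=day 2, Handover=day 1, Build=day 1, Plan=day 3, Sync=day 3, Draft=day 1.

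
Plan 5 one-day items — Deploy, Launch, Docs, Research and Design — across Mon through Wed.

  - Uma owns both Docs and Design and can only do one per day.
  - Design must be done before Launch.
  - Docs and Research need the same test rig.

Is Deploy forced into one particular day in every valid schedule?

Deploy can be Mon (e.g. Research -> Mon; Deploy -> Mon; Docs -> Tue; Design -> Mon; Launch -> Tue) or Tue (e.g. Research -> Mon; Design -> Mon; Launch -> Tue; Docs -> Tue; Deploy -> Tue).

No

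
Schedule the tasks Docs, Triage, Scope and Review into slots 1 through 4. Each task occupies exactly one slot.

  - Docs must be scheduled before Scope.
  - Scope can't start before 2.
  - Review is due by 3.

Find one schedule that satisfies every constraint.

Triage -> 1; Review -> 1; Scope -> 2; Docs -> 1

Checking: Docs(1) before Scope(2); Review=1 in [1,3]; Scope=2 in [2,4].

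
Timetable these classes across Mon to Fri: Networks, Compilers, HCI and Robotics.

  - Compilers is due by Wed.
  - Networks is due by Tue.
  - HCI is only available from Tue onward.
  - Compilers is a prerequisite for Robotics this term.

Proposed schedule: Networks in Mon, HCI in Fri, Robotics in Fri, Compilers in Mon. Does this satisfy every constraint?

Yes, all constraints hold

Networks is due by Tue — holds.
Compilers is due by Wed — holds.
HCI is only available from Tue onward — holds.
Compilers is a prerequisite for Robotics this term — holds.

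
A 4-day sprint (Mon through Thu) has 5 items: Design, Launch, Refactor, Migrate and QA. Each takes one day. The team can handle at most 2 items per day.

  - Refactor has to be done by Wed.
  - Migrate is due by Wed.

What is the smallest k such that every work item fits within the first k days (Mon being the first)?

With at most 2 per day and 5 work items, at least 3 days are needed.
3 works (last occupied day: Wed): for example Migrate=Tue; Design=Mon; QA=Wed; Refactor=Tue; Launch=Mon.

3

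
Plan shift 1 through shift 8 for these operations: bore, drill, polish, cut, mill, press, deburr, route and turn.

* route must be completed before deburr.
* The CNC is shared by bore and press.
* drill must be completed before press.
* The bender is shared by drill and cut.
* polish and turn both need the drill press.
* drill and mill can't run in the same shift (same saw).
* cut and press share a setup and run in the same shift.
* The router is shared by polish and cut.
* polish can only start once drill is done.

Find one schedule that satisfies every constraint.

deburr in shift 2, press in shift 3, turn in shift 1, mill in shift 2, bore in shift 1, route in shift 1, polish in shift 2, cut in shift 3, drill in shift 1

Checking: drill(shift 1) before press(shift 3); route(shift 1) before deburr(shift 2); drill(shift 1) before polish(shift 2); polish(shift 2) != turn(shift 1); drill(shift 1) != cut(shift 3); bore(shift 1) != press(shift 3); polish(shift 2) != cut(shift 3); drill(shift 1) != mill(shift 2); cut = press = shift 3.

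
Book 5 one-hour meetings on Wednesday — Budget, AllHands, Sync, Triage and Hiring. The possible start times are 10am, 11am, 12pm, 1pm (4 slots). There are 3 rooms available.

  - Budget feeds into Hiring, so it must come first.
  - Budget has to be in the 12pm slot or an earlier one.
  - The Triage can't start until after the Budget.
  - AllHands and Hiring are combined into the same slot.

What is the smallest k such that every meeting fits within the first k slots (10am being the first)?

The precedence chain requires at least 2 distinct slots.
With at most 3 per slot and 5 meetings, at least 2 slots are needed.
2 works (last occupied slot: 11am): for example AllHands=11am; Triage=11am; Budget=10am; Sync=10am; Hiring=11am.

2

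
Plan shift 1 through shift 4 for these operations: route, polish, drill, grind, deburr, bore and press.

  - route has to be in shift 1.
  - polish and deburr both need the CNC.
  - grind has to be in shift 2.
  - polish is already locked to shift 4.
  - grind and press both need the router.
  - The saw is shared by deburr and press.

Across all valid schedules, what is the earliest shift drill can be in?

shift 1

drill at shift 1 is achievable: bore=shift 1, route=shift 1, press=shift 3, grind=shift 2, drill=shift 1, deburr=shift 1, polish=shift 4.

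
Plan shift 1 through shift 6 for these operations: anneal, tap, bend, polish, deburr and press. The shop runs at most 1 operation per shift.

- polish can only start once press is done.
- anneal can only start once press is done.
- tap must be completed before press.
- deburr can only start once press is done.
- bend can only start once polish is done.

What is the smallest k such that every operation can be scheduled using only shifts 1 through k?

The precedence chain requires at least 4 distinct shifts.
With at most 1 per shift and 6 operations, at least 6 shifts are needed.
6 works (last occupied shift: shift 6): for example tap in shift 1; polish in shift 3; anneal in shift 4; deburr in shift 6; bend in shift 5; press in shift 2.

6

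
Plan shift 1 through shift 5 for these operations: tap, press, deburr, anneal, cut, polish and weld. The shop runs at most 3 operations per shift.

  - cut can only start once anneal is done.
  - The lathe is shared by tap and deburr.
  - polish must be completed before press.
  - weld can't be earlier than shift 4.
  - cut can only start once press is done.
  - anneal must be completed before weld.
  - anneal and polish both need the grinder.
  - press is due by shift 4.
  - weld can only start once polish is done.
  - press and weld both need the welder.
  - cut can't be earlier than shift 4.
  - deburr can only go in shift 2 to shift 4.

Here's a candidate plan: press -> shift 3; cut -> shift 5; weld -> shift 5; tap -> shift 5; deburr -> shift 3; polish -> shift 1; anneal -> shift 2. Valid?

Valid

anneal must be completed before weld — holds.
The shop runs at most 3 operations per shift — holds.
deburr can only go in shift 2 to shift 4 — holds.
The lathe is shared by tap and deburr — holds.
polish must be completed before press — holds.
anneal and polish both need the grinder — holds.
cut can only start once anneal is done — holds.
press and weld both need the welder — holds.
weld can't be earlier than shift 4 — holds.
cut can't be earlier than shift 4 — holds.
press is due by shift 4 — holds.
cut can only start once press is done — holds.
weld can only start once polish is done — holds.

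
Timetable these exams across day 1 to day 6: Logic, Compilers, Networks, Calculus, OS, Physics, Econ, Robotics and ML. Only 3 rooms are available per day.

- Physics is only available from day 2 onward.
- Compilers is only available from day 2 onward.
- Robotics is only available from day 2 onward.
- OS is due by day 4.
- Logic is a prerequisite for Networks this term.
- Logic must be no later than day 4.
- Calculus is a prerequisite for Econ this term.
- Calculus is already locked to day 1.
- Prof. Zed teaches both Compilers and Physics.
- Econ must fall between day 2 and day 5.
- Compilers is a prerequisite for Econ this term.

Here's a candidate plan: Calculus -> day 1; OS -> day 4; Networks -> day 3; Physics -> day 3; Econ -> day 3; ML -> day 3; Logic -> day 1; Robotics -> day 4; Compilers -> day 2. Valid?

Calculus is already locked to day 1 — holds.
Physics is only available from day 2 onward — holds.
Compilers is only available from day 2 onward — holds.
OS is due by day 4 — holds.
Prof. Zed teaches both Compilers and Physics — holds.
Logic must be no later than day 4 — holds.
Only 3 rooms are available per day — violated.
Logic is a prerequisite for Networks this term — holds.
Calculus is a prerequisite for Econ this term — holds.
Econ must fall between day 2 and day 5 — holds.
Compilers is a prerequisite for Econ this term — holds.
Robotics is only available from day 2 onward — holds.

No — it violates: Only 3 rooms are available per day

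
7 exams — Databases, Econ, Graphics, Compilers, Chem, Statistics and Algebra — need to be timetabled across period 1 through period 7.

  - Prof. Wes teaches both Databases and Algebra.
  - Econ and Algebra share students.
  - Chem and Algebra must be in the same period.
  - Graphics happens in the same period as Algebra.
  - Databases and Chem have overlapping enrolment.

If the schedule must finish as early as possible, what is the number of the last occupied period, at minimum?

Could 1 period be enough, i.e. nothing placed later than period 1? No: Chem can't share with Databases (period 1) → nothing is left.
So 1 period is not enough.
2 works (last occupied period: period 2): for example Graphics=period 2; Databases=period 1; Chem=period 2; Statistics=period 1; Algebra=period 2; Econ=period 1; Compilers=period 1.

2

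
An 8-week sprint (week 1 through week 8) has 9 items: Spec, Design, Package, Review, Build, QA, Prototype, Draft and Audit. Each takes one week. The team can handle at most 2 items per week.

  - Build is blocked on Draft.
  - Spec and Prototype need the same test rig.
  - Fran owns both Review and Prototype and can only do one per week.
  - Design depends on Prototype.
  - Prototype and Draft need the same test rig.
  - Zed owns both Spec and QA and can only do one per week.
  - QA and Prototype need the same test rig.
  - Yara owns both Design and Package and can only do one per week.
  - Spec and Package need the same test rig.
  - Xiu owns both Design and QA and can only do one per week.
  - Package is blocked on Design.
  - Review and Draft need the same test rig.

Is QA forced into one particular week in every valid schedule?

QA can be week 1 (e.g. QA=week 1, Build=week 2, Package=week 4, Audit=week 5, Spec=week 3, Prototype=week 2, Design=week 3, Review=week 4, Draft=week 1) or week 2 (e.g. Draft -> week 2; Build -> week 3; Audit -> week 1; Prototype -> week 1; Spec -> week 5; Design -> week 3; QA -> week 2; Review -> week 4; Package -> week 4).

No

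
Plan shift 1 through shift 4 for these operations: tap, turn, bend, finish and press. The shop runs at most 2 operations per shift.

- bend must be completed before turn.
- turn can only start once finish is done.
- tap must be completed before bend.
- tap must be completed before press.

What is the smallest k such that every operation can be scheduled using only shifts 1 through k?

The precedence chain requires at least 3 distinct shifts.
With at most 2 per shift and 5 operations, at least 3 shifts are needed.
3 works (last occupied shift: shift 3): for example turn=shift 3; finish=shift 1; tap=shift 1; press=shift 2; bend=shift 2.

3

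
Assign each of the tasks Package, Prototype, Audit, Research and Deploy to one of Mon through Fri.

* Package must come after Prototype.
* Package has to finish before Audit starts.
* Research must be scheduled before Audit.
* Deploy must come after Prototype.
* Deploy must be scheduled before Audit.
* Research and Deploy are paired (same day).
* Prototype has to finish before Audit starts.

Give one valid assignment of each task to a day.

Prototype -> Mon; Research -> Tue; Deploy -> Tue; Audit -> Wed; Package -> Tue

Checking: Research(Tue) before Audit(Wed); Deploy(Tue) before Audit(Wed); Prototype(Mon) before Deploy(Tue); Prototype(Mon) before Package(Tue); Prototype(Mon) before Audit(Wed); Package(Tue) before Audit(Wed); Research = Deploy = Tue.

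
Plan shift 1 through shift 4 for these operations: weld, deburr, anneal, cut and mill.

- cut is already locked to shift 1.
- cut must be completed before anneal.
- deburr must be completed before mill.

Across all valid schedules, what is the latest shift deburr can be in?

Downstream work caps deburr at shift 3.
deburr at shift 3 is achievable: weld -> shift 1; mill -> shift 4; anneal -> shift 2; cut -> shift 1; deburr -> shift 3.

shift 3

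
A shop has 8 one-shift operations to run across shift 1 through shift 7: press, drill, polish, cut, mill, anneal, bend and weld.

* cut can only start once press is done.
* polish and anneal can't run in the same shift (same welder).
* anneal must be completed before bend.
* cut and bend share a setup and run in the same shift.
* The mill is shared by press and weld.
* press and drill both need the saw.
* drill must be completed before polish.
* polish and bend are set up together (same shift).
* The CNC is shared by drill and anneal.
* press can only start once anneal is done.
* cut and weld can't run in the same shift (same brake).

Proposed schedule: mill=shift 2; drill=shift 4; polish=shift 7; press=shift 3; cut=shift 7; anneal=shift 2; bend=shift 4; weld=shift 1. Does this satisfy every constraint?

Invalid. polish and bend are set up together (same shift).

The CNC is shared by drill and anneal — holds.
cut and weld can't run in the same shift (same brake) — holds.
press can only start once anneal is done — holds.
drill must be completed before polish — holds.
press and drill both need the saw — holds.
cut and bend share a setup and run in the same shift — violated.
polish and bend are set up together (same shift) — violated.
cut can only start once press is done — holds.
The mill is shared by press and weld — holds.
anneal must be completed before bend — holds.
polish and anneal can't run in the same shift (same welder) — holds.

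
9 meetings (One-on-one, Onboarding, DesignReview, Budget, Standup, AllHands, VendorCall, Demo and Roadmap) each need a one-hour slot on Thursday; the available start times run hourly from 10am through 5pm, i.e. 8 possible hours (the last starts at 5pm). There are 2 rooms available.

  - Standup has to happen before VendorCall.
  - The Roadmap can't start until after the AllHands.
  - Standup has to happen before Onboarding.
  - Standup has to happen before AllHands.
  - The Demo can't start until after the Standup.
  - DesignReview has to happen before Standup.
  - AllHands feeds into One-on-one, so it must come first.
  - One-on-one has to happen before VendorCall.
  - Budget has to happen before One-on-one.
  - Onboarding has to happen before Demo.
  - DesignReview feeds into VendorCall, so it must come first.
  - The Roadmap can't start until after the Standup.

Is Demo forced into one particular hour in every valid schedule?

Demo can be 1pm (e.g. Onboarding -> 12pm, One-on-one -> 1pm, Demo -> 1pm, Standup -> 11am, Roadmap -> 2pm, VendorCall -> 2pm, Budget -> 10am, DesignReview -> 10am, AllHands -> 12pm) or 2pm (e.g. Onboarding in 12pm; Roadmap in 1pm; Demo in 2pm; One-on-one in 1pm; Standup in 11am; DesignReview in 10am; AllHands in 12pm; VendorCall in 2pm; Budget in 10am).

No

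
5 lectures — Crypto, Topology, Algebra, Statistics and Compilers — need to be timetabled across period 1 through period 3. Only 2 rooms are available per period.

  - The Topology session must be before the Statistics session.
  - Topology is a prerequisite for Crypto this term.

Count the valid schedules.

Splitting on Crypto: it can be period 2 (9), period 3 (12). Listing each branch's schedules as (Topology, Algebra, Statistics, Compilers) by period number:
Crypto=period 2: (1,1,2,3) (1,1,3,2) (1,1,3,3) (1,2,3,1) (1,2,3,3) (1,3,2,1) (1,3,2,3) (1,3,3,1) (1,3,3,2) — 9.
Crypto=period 3: (1,1,2,2) (1,1,2,3) (1,1,3,2) (1,2,2,1) (1,2,2,3) (1,2,3,1) (1,2,3,2) (1,3,2,1) (1,3,2,2) (2,1,3,1) (2,1,3,2) (2,2,3,1) — 12.
Summing: 9 + 12 = 21.

21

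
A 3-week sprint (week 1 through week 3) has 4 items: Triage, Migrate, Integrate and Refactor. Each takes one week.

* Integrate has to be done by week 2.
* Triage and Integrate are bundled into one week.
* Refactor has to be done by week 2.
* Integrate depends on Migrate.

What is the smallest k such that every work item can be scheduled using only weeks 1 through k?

The precedence chain requires at least 2 distinct weeks.
2 works (last occupied week: week 2): for example Migrate=week 1, Triage=week 2, Integrate=week 2, Refactor=week 1.

2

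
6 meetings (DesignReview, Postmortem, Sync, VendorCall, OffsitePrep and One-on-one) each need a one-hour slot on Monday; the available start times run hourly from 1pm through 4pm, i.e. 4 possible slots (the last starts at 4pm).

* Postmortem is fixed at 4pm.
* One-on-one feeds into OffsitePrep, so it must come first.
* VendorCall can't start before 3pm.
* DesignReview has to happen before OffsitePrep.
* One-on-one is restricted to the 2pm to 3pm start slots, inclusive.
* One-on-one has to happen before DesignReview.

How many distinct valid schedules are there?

8

Splitting on Sync: it can be 1pm (2), 2pm (2), 3pm (2), 4pm (2). Listing each branch's schedules as (DesignReview, Postmortem, VendorCall, OffsitePrep, One-on-one):
Sync=1pm: (3pm,4pm,3pm,4pm,2pm) (3pm,4pm,4pm,4pm,2pm) — 2.
Sync=2pm: (3pm,4pm,3pm,4pm,2pm) (3pm,4pm,4pm,4pm,2pm) — 2.
Sync=3pm: (3pm,4pm,3pm,4pm,2pm) (3pm,4pm,4pm,4pm,2pm) — 2.
Sync=4pm: (3pm,4pm,3pm,4pm,2pm) (3pm,4pm,4pm,4pm,2pm) — 2.
Summing: 2 + 2 + 2 + 2 = 8.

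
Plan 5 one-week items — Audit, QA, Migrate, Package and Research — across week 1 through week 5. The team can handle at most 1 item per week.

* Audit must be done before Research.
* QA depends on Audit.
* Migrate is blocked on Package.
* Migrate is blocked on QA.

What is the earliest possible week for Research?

Precedence pushes Research to at least week 2.
Research at week 2 is achievable: QA -> week 3, Package -> week 4, Research -> week 2, Migrate -> week 5, Audit -> week 1.

week 2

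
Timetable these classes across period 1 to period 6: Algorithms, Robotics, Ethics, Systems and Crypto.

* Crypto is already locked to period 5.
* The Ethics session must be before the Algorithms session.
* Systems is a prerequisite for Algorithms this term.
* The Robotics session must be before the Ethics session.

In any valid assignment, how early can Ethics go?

period 2

Precedence pushes Ethics to at least period 2; downstream work caps Ethics at period 5.
Ethics at period 2 is achievable: Algorithms -> period 3, Crypto -> period 5, Systems -> period 1, Robotics -> period 1, Ethics -> period 2.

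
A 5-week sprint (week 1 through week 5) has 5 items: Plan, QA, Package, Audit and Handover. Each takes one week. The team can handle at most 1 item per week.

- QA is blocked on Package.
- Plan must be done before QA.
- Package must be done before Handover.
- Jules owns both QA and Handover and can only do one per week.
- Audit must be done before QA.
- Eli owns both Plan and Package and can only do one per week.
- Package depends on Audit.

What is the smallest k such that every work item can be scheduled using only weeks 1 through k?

5

The precedence chain requires at least 3 distinct weeks.
With at most 1 per week and 5 work items, at least 5 weeks are needed.
5 works (last occupied week: week 5): for example Package in week 2, Handover in week 5, Plan in week 3, Audit in week 1, QA in week 4.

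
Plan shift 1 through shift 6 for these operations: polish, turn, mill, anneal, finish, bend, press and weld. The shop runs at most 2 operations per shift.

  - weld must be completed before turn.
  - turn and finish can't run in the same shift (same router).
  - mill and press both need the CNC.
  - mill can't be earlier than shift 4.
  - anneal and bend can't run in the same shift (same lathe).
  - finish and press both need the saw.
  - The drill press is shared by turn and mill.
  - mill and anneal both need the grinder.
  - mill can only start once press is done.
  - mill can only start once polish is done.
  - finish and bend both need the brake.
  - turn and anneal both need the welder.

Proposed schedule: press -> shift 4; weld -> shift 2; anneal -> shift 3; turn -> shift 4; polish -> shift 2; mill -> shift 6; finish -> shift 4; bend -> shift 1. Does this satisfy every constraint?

finish and bend both need the brake — holds.
weld must be completed before turn — holds.
mill and press both need the CNC — holds.
The drill press is shared by turn and mill — holds.
turn and finish can't run in the same shift (same router) — violated.
The shop runs at most 2 operations per shift — violated.
turn and anneal both need the welder — holds.
mill and anneal both need the grinder — holds.
anneal and bend can't run in the same shift (same lathe) — holds.
mill can only start once polish is done — holds.
mill can only start once press is done — holds.
mill can't be earlier than shift 4 — holds.
finish and press both need the saw — violated.

No. turn and finish can't run in the same shift (same router) is not satisfied.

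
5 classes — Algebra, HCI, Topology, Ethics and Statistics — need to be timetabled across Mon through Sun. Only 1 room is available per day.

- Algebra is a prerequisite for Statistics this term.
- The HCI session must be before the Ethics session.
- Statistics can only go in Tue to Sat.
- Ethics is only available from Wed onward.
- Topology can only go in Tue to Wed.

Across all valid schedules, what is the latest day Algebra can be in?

Fri

Downstream work caps Algebra at Fri.
Algebra at Fri is achievable: HCI=Mon; Algebra=Fri; Topology=Tue; Statistics=Sat; Ethics=Wed.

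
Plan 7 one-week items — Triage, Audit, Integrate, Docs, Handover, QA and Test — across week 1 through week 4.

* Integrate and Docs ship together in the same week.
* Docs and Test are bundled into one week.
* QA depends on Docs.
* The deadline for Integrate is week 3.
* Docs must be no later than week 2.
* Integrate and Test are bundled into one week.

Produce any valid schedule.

Triage -> week 1, QA -> week 2, Audit -> week 1, Test -> week 1, Handover -> week 1, Integrate -> week 1, Docs -> week 1

Checking: Docs(week 1) before QA(week 2); Integrate = Docs = week 1; Integrate = Test = week 1; Docs = Test = week 1; Docs=week 1 in [week 1,week 2]; Integrate=week 1 in [week 1,week 3].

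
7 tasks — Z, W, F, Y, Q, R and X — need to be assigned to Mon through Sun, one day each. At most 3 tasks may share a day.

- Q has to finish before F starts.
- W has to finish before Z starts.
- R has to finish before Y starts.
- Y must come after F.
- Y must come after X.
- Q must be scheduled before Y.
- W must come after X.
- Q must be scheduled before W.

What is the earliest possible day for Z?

Precedence pushes Z to at least Wed.
Z at Wed is achievable: X -> Mon; Y -> Wed; R -> Mon; F -> Tue; Q -> Mon; Z -> Wed; W -> Tue.

Wed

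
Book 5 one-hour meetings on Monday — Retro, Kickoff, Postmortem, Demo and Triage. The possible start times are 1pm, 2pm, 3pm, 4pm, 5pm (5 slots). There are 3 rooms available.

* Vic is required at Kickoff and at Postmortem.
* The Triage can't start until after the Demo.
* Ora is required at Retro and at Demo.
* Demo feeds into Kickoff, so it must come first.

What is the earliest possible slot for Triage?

2pm

Precedence pushes Triage to at least 2pm.
Triage at 2pm is achievable: Kickoff=2pm, Demo=1pm, Triage=2pm, Postmortem=1pm, Retro=2pm.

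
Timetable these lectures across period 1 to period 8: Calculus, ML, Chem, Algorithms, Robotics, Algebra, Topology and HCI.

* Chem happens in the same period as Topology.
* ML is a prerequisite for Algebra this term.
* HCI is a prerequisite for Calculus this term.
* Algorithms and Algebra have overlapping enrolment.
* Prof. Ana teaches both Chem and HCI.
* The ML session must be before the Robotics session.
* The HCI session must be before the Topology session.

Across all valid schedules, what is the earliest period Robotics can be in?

period 2

Precedence pushes Robotics to at least period 2.
Robotics at period 2 is achievable: Robotics in period 2; Calculus in period 2; Algebra in period 2; Algorithms in period 1; HCI in period 1; ML in period 1; Chem in period 2; Topology in period 2.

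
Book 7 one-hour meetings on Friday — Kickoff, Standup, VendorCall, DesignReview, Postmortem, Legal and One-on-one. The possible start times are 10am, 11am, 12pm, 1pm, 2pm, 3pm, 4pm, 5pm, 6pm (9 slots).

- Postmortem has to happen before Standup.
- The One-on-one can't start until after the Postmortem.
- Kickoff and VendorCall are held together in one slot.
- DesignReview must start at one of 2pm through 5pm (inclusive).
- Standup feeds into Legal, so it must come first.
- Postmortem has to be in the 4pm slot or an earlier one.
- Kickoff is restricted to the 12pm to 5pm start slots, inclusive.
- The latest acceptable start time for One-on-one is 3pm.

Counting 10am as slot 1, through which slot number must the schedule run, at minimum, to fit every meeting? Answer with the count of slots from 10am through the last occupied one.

The precedence chain requires at least 3 distinct slots.
DesignReview can't be placed before 2pm — that is slot 5 counting from 10am — so the schedule must run through at least 5 slots.
5 works (last occupied slot: 2pm): for example DesignReview=2pm, Postmortem=10am, One-on-one=11am, Standup=11am, VendorCall=12pm, Kickoff=12pm, Legal=12pm.

5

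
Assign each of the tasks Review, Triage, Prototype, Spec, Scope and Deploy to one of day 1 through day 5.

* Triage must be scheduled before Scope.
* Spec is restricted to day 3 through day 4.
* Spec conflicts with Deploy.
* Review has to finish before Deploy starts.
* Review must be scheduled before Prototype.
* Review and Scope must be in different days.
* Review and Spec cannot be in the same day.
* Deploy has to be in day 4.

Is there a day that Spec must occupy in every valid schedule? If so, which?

Spec's window is day 3–day 4.
Deploy is fixed at day 4, and Spec can't share a day with Deploy.
So Spec must be day 3.

day 3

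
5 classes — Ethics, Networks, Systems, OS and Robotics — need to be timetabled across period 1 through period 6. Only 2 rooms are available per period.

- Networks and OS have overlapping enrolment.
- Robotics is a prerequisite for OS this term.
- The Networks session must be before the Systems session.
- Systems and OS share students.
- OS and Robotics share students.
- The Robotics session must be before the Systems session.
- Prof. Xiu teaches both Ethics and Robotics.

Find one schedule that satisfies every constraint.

Systems in period 2; Ethics in period 2; Robotics in period 1; Networks in period 1; OS in period 3

Checking: Networks(period 1) before Systems(period 2); Robotics(period 1) before Systems(period 2); Robotics(period 1) before OS(period 3); OS(period 3) != Robotics(period 1); Systems(period 2) != OS(period 3); Networks(period 1) != OS(period 3); Ethics(period 2) != Robotics(period 1); max 2 per period (cap 2).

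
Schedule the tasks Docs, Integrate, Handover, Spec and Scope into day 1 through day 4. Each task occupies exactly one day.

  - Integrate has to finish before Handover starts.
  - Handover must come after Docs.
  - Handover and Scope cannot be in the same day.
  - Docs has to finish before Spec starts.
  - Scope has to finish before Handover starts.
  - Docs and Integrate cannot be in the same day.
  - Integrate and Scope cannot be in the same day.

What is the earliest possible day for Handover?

day 3

Precedence pushes Handover to at least day 2.
Handover at day 3 is achievable: Spec=day 2, Scope=day 1, Docs=day 1, Handover=day 3, Integrate=day 2.
Nothing earlier works — the conflict constraints rule out every day before day 3.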